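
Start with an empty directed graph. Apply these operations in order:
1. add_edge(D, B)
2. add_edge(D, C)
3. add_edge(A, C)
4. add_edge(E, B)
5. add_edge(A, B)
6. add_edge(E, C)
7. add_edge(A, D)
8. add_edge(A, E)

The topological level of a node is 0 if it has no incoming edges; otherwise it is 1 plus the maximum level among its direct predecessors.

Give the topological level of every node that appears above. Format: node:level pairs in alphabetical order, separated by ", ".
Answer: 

Op 1: add_edge(D, B). Edges now: 1
Op 2: add_edge(D, C). Edges now: 2
Op 3: add_edge(A, C). Edges now: 3
Op 4: add_edge(E, B). Edges now: 4
Op 5: add_edge(A, B). Edges now: 5
Op 6: add_edge(E, C). Edges now: 6
Op 7: add_edge(A, D). Edges now: 7
Op 8: add_edge(A, E). Edges now: 8
Compute levels (Kahn BFS):
  sources (in-degree 0): A
  process A: level=0
    A->B: in-degree(B)=2, level(B)>=1
    A->C: in-degree(C)=2, level(C)>=1
    A->D: in-degree(D)=0, level(D)=1, enqueue
    A->E: in-degree(E)=0, level(E)=1, enqueue
  process D: level=1
    D->B: in-degree(B)=1, level(B)>=2
    D->C: in-degree(C)=1, level(C)>=2
  process E: level=1
    E->B: in-degree(B)=0, level(B)=2, enqueue
    E->C: in-degree(C)=0, level(C)=2, enqueue
  process B: level=2
  process C: level=2
All levels: A:0, B:2, C:2, D:1, E:1

Answer: A:0, B:2, C:2, D:1, E:1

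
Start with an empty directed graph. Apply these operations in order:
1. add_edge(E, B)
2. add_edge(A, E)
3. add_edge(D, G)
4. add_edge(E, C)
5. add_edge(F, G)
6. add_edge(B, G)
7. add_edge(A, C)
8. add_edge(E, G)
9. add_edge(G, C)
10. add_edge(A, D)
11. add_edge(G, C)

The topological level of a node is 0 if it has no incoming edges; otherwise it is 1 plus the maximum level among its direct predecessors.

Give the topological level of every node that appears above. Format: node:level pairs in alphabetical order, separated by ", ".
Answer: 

Answer: A:0, B:2, C:4, D:1, E:1, F:0, G:3

Derivation:
Op 1: add_edge(E, B). Edges now: 1
Op 2: add_edge(A, E). Edges now: 2
Op 3: add_edge(D, G). Edges now: 3
Op 4: add_edge(E, C). Edges now: 4
Op 5: add_edge(F, G). Edges now: 5
Op 6: add_edge(B, G). Edges now: 6
Op 7: add_edge(A, C). Edges now: 7
Op 8: add_edge(E, G). Edges now: 8
Op 9: add_edge(G, C). Edges now: 9
Op 10: add_edge(A, D). Edges now: 10
Op 11: add_edge(G, C) (duplicate, no change). Edges now: 10
Compute levels (Kahn BFS):
  sources (in-degree 0): A, F
  process A: level=0
    A->C: in-degree(C)=2, level(C)>=1
    A->D: in-degree(D)=0, level(D)=1, enqueue
    A->E: in-degree(E)=0, level(E)=1, enqueue
  process F: level=0
    F->G: in-degree(G)=3, level(G)>=1
  process D: level=1
    D->G: in-degree(G)=2, level(G)>=2
  process E: level=1
    E->B: in-degree(B)=0, level(B)=2, enqueue
    E->C: in-degree(C)=1, level(C)>=2
    E->G: in-degree(G)=1, level(G)>=2
  process B: level=2
    B->G: in-degree(G)=0, level(G)=3, enqueue
  process G: level=3
    G->C: in-degree(C)=0, level(C)=4, enqueue
  process C: level=4
All levels: A:0, B:2, C:4, D:1, E:1, F:0, G:3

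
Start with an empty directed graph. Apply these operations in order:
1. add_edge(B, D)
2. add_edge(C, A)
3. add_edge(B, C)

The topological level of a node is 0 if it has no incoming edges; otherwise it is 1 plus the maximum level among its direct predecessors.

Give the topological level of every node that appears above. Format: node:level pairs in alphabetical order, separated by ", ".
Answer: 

Answer: A:2, B:0, C:1, D:1

Derivation:
Op 1: add_edge(B, D). Edges now: 1
Op 2: add_edge(C, A). Edges now: 2
Op 3: add_edge(B, C). Edges now: 3
Compute levels (Kahn BFS):
  sources (in-degree 0): B
  process B: level=0
    B->C: in-degree(C)=0, level(C)=1, enqueue
    B->D: in-degree(D)=0, level(D)=1, enqueue
  process C: level=1
    C->A: in-degree(A)=0, level(A)=2, enqueue
  process D: level=1
  process A: level=2
All levels: A:2, B:0, C:1, D:1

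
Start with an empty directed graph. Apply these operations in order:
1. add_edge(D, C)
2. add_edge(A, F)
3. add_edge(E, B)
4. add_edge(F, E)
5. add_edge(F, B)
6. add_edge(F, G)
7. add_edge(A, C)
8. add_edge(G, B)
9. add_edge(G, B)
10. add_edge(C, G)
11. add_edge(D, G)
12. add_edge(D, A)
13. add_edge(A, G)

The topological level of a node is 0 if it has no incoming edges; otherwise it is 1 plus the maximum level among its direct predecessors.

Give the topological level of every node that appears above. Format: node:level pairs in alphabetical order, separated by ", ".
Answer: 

Answer: A:1, B:4, C:2, D:0, E:3, F:2, G:3

Derivation:
Op 1: add_edge(D, C). Edges now: 1
Op 2: add_edge(A, F). Edges now: 2
Op 3: add_edge(E, B). Edges now: 3
Op 4: add_edge(F, E). Edges now: 4
Op 5: add_edge(F, B). Edges now: 5
Op 6: add_edge(F, G). Edges now: 6
Op 7: add_edge(A, C). Edges now: 7
Op 8: add_edge(G, B). Edges now: 8
Op 9: add_edge(G, B) (duplicate, no change). Edges now: 8
Op 10: add_edge(C, G). Edges now: 9
Op 11: add_edge(D, G). Edges now: 10
Op 12: add_edge(D, A). Edges now: 11
Op 13: add_edge(A, G). Edges now: 12
Compute levels (Kahn BFS):
  sources (in-degree 0): D
  process D: level=0
    D->A: in-degree(A)=0, level(A)=1, enqueue
    D->C: in-degree(C)=1, level(C)>=1
    D->G: in-degree(G)=3, level(G)>=1
  process A: level=1
    A->C: in-degree(C)=0, level(C)=2, enqueue
    A->F: in-degree(F)=0, level(F)=2, enqueue
    A->G: in-degree(G)=2, level(G)>=2
  process C: level=2
    C->G: in-degree(G)=1, level(G)>=3
  process F: level=2
    F->B: in-degree(B)=2, level(B)>=3
    F->E: in-degree(E)=0, level(E)=3, enqueue
    F->G: in-degree(G)=0, level(G)=3, enqueue
  process E: level=3
    E->B: in-degree(B)=1, level(B)>=4
  process G: level=3
    G->B: in-degree(B)=0, level(B)=4, enqueue
  process B: level=4
All levels: A:1, B:4, C:2, D:0, E:3, F:2, G:3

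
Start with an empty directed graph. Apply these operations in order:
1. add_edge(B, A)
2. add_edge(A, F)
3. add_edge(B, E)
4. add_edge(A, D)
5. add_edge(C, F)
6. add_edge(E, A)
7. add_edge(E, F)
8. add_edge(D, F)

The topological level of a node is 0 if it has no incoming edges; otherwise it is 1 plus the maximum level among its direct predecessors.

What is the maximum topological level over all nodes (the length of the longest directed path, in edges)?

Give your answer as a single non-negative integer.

Op 1: add_edge(B, A). Edges now: 1
Op 2: add_edge(A, F). Edges now: 2
Op 3: add_edge(B, E). Edges now: 3
Op 4: add_edge(A, D). Edges now: 4
Op 5: add_edge(C, F). Edges now: 5
Op 6: add_edge(E, A). Edges now: 6
Op 7: add_edge(E, F). Edges now: 7
Op 8: add_edge(D, F). Edges now: 8
Compute levels (Kahn BFS):
  sources (in-degree 0): B, C
  process B: level=0
    B->A: in-degree(A)=1, level(A)>=1
    B->E: in-degree(E)=0, level(E)=1, enqueue
  process C: level=0
    C->F: in-degree(F)=3, level(F)>=1
  process E: level=1
    E->A: in-degree(A)=0, level(A)=2, enqueue
    E->F: in-degree(F)=2, level(F)>=2
  process A: level=2
    A->D: in-degree(D)=0, level(D)=3, enqueue
    A->F: in-degree(F)=1, level(F)>=3
  process D: level=3
    D->F: in-degree(F)=0, level(F)=4, enqueue
  process F: level=4
All levels: A:2, B:0, C:0, D:3, E:1, F:4
max level = 4

Answer: 4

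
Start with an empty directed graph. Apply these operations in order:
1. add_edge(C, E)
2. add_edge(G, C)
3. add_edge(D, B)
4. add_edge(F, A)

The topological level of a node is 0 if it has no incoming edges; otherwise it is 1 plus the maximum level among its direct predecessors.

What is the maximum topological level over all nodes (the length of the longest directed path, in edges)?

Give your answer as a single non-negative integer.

Op 1: add_edge(C, E). Edges now: 1
Op 2: add_edge(G, C). Edges now: 2
Op 3: add_edge(D, B). Edges now: 3
Op 4: add_edge(F, A). Edges now: 4
Compute levels (Kahn BFS):
  sources (in-degree 0): D, F, G
  process D: level=0
    D->B: in-degree(B)=0, level(B)=1, enqueue
  process F: level=0
    F->A: in-degree(A)=0, level(A)=1, enqueue
  process G: level=0
    G->C: in-degree(C)=0, level(C)=1, enqueue
  process B: level=1
  process A: level=1
  process C: level=1
    C->E: in-degree(E)=0, level(E)=2, enqueue
  process E: level=2
All levels: A:1, B:1, C:1, D:0, E:2, F:0, G:0
max level = 2

Answer: 2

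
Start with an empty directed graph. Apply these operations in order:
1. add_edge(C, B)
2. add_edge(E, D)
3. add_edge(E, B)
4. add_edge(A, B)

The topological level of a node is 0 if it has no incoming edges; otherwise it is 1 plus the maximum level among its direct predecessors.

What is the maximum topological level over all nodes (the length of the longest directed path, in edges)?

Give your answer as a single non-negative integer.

Op 1: add_edge(C, B). Edges now: 1
Op 2: add_edge(E, D). Edges now: 2
Op 3: add_edge(E, B). Edges now: 3
Op 4: add_edge(A, B). Edges now: 4
Compute levels (Kahn BFS):
  sources (in-degree 0): A, C, E
  process A: level=0
    A->B: in-degree(B)=2, level(B)>=1
  process C: level=0
    C->B: in-degree(B)=1, level(B)>=1
  process E: level=0
    E->B: in-degree(B)=0, level(B)=1, enqueue
    E->D: in-degree(D)=0, level(D)=1, enqueue
  process B: level=1
  process D: level=1
All levels: A:0, B:1, C:0, D:1, E:0
max level = 1

Answer: 1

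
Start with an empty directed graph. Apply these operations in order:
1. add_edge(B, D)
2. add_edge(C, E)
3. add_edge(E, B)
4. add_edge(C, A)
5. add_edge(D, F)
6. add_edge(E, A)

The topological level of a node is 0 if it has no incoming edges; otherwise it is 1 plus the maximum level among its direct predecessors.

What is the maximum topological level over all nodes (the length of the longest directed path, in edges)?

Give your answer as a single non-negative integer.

Op 1: add_edge(B, D). Edges now: 1
Op 2: add_edge(C, E). Edges now: 2
Op 3: add_edge(E, B). Edges now: 3
Op 4: add_edge(C, A). Edges now: 4
Op 5: add_edge(D, F). Edges now: 5
Op 6: add_edge(E, A). Edges now: 6
Compute levels (Kahn BFS):
  sources (in-degree 0): C
  process C: level=0
    C->A: in-degree(A)=1, level(A)>=1
    C->E: in-degree(E)=0, level(E)=1, enqueue
  process E: level=1
    E->A: in-degree(A)=0, level(A)=2, enqueue
    E->B: in-degree(B)=0, level(B)=2, enqueue
  process A: level=2
  process B: level=2
    B->D: in-degree(D)=0, level(D)=3, enqueue
  process D: level=3
    D->F: in-degree(F)=0, level(F)=4, enqueue
  process F: level=4
All levels: A:2, B:2, C:0, D:3, E:1, F:4
max level = 4

Answer: 4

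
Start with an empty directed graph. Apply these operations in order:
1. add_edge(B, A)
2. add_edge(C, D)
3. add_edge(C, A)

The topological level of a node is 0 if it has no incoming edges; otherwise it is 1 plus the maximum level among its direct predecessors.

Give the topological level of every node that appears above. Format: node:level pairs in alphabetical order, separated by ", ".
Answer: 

Op 1: add_edge(B, A). Edges now: 1
Op 2: add_edge(C, D). Edges now: 2
Op 3: add_edge(C, A). Edges now: 3
Compute levels (Kahn BFS):
  sources (in-degree 0): B, C
  process B: level=0
    B->A: in-degree(A)=1, level(A)>=1
  process C: level=0
    C->A: in-degree(A)=0, level(A)=1, enqueue
    C->D: in-degree(D)=0, level(D)=1, enqueue
  process A: level=1
  process D: level=1
All levels: A:1, B:0, C:0, D:1

Answer: A:1, B:0, C:0, D:1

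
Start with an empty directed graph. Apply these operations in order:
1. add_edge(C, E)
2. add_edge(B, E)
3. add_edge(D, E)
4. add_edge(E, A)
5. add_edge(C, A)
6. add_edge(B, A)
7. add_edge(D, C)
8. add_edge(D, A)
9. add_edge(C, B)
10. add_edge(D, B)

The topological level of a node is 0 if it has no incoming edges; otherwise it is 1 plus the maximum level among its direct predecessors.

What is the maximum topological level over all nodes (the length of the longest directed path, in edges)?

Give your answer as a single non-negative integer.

Answer: 4

Derivation:
Op 1: add_edge(C, E). Edges now: 1
Op 2: add_edge(B, E). Edges now: 2
Op 3: add_edge(D, E). Edges now: 3
Op 4: add_edge(E, A). Edges now: 4
Op 5: add_edge(C, A). Edges now: 5
Op 6: add_edge(B, A). Edges now: 6
Op 7: add_edge(D, C). Edges now: 7
Op 8: add_edge(D, A). Edges now: 8
Op 9: add_edge(C, B). Edges now: 9
Op 10: add_edge(D, B). Edges now: 10
Compute levels (Kahn BFS):
  sources (in-degree 0): D
  process D: level=0
    D->A: in-degree(A)=3, level(A)>=1
    D->B: in-degree(B)=1, level(B)>=1
    D->C: in-degree(C)=0, level(C)=1, enqueue
    D->E: in-degree(E)=2, level(E)>=1
  process C: level=1
    C->A: in-degree(A)=2, level(A)>=2
    C->B: in-degree(B)=0, level(B)=2, enqueue
    C->E: in-degree(E)=1, level(E)>=2
  process B: level=2
    B->A: in-degree(A)=1, level(A)>=3
    B->E: in-degree(E)=0, level(E)=3, enqueue
  process E: level=3
    E->A: in-degree(A)=0, level(A)=4, enqueue
  process A: level=4
All levels: A:4, B:2, C:1, D:0, E:3
max level = 4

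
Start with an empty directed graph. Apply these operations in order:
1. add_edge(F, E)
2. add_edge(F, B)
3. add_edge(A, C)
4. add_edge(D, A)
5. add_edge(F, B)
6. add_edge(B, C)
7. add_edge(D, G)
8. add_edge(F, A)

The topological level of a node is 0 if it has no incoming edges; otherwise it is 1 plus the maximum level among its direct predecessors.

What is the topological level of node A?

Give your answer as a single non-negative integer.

Answer: 1

Derivation:
Op 1: add_edge(F, E). Edges now: 1
Op 2: add_edge(F, B). Edges now: 2
Op 3: add_edge(A, C). Edges now: 3
Op 4: add_edge(D, A). Edges now: 4
Op 5: add_edge(F, B) (duplicate, no change). Edges now: 4
Op 6: add_edge(B, C). Edges now: 5
Op 7: add_edge(D, G). Edges now: 6
Op 8: add_edge(F, A). Edges now: 7
Compute levels (Kahn BFS):
  sources (in-degree 0): D, F
  process D: level=0
    D->A: in-degree(A)=1, level(A)>=1
    D->G: in-degree(G)=0, level(G)=1, enqueue
  process F: level=0
    F->A: in-degree(A)=0, level(A)=1, enqueue
    F->B: in-degree(B)=0, level(B)=1, enqueue
    F->E: in-degree(E)=0, level(E)=1, enqueue
  process G: level=1
  process A: level=1
    A->C: in-degree(C)=1, level(C)>=2
  process B: level=1
    B->C: in-degree(C)=0, level(C)=2, enqueue
  process E: level=1
  process C: level=2
All levels: A:1, B:1, C:2, D:0, E:1, F:0, G:1
level(A) = 1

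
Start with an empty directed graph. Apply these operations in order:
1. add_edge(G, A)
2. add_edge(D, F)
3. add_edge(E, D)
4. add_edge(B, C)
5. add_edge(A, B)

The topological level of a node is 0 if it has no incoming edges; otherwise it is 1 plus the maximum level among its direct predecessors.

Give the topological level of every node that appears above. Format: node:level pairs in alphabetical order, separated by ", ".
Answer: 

Answer: A:1, B:2, C:3, D:1, E:0, F:2, G:0

Derivation:
Op 1: add_edge(G, A). Edges now: 1
Op 2: add_edge(D, F). Edges now: 2
Op 3: add_edge(E, D). Edges now: 3
Op 4: add_edge(B, C). Edges now: 4
Op 5: add_edge(A, B). Edges now: 5
Compute levels (Kahn BFS):
  sources (in-degree 0): E, G
  process E: level=0
    E->D: in-degree(D)=0, level(D)=1, enqueue
  process G: level=0
    G->A: in-degree(A)=0, level(A)=1, enqueue
  process D: level=1
    D->F: in-degree(F)=0, level(F)=2, enqueue
  process A: level=1
    A->B: in-degree(B)=0, level(B)=2, enqueue
  process F: level=2
  process B: level=2
    B->C: in-degree(C)=0, level(C)=3, enqueue
  process C: level=3
All levels: A:1, B:2, C:3, D:1, E:0, F:2, G:0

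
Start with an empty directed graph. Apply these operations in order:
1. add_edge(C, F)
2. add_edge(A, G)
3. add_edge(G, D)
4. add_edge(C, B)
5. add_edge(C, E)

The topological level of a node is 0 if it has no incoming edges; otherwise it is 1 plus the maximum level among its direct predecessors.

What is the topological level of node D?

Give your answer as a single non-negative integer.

Answer: 2

Derivation:
Op 1: add_edge(C, F). Edges now: 1
Op 2: add_edge(A, G). Edges now: 2
Op 3: add_edge(G, D). Edges now: 3
Op 4: add_edge(C, B). Edges now: 4
Op 5: add_edge(C, E). Edges now: 5
Compute levels (Kahn BFS):
  sources (in-degree 0): A, C
  process A: level=0
    A->G: in-degree(G)=0, level(G)=1, enqueue
  process C: level=0
    C->B: in-degree(B)=0, level(B)=1, enqueue
    C->E: in-degree(E)=0, level(E)=1, enqueue
    C->F: in-degree(F)=0, level(F)=1, enqueue
  process G: level=1
    G->D: in-degree(D)=0, level(D)=2, enqueue
  process B: level=1
  process E: level=1
  process F: level=1
  process D: level=2
All levels: A:0, B:1, C:0, D:2, E:1, F:1, G:1
level(D) = 2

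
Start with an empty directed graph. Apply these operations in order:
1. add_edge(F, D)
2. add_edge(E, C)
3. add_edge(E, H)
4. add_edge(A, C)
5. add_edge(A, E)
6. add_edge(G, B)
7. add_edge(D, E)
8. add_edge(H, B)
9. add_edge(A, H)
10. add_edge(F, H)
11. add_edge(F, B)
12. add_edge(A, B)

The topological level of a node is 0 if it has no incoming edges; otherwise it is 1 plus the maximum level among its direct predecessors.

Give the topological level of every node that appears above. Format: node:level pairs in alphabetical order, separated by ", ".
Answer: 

Op 1: add_edge(F, D). Edges now: 1
Op 2: add_edge(E, C). Edges now: 2
Op 3: add_edge(E, H). Edges now: 3
Op 4: add_edge(A, C). Edges now: 4
Op 5: add_edge(A, E). Edges now: 5
Op 6: add_edge(G, B). Edges now: 6
Op 7: add_edge(D, E). Edges now: 7
Op 8: add_edge(H, B). Edges now: 8
Op 9: add_edge(A, H). Edges now: 9
Op 10: add_edge(F, H). Edges now: 10
Op 11: add_edge(F, B). Edges now: 11
Op 12: add_edge(A, B). Edges now: 12
Compute levels (Kahn BFS):
  sources (in-degree 0): A, F, G
  process A: level=0
    A->B: in-degree(B)=3, level(B)>=1
    A->C: in-degree(C)=1, level(C)>=1
    A->E: in-degree(E)=1, level(E)>=1
    A->H: in-degree(H)=2, level(H)>=1
  process F: level=0
    F->B: in-degree(B)=2, level(B)>=1
    F->D: in-degree(D)=0, level(D)=1, enqueue
    F->H: in-degree(H)=1, level(H)>=1
  process G: level=0
    G->B: in-degree(B)=1, level(B)>=1
  process D: level=1
    D->E: in-degree(E)=0, level(E)=2, enqueue
  process E: level=2
    E->C: in-degree(C)=0, level(C)=3, enqueue
    E->H: in-degree(H)=0, level(H)=3, enqueue
  process C: level=3
  process H: level=3
    H->B: in-degree(B)=0, level(B)=4, enqueue
  process B: level=4
All levels: A:0, B:4, C:3, D:1, E:2, F:0, G:0, H:3

Answer: A:0, B:4, C:3, D:1, E:2, F:0, G:0, H:3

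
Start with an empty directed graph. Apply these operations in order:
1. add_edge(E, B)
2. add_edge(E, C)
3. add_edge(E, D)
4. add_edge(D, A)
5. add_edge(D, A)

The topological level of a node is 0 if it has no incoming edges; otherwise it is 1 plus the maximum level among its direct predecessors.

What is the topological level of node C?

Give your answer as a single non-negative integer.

Op 1: add_edge(E, B). Edges now: 1
Op 2: add_edge(E, C). Edges now: 2
Op 3: add_edge(E, D). Edges now: 3
Op 4: add_edge(D, A). Edges now: 4
Op 5: add_edge(D, A) (duplicate, no change). Edges now: 4
Compute levels (Kahn BFS):
  sources (in-degree 0): E
  process E: level=0
    E->B: in-degree(B)=0, level(B)=1, enqueue
    E->C: in-degree(C)=0, level(C)=1, enqueue
    E->D: in-degree(D)=0, level(D)=1, enqueue
  process B: level=1
  process C: level=1
  process D: level=1
    D->A: in-degree(A)=0, level(A)=2, enqueue
  process A: level=2
All levels: A:2, B:1, C:1, D:1, E:0
level(C) = 1

Answer: 1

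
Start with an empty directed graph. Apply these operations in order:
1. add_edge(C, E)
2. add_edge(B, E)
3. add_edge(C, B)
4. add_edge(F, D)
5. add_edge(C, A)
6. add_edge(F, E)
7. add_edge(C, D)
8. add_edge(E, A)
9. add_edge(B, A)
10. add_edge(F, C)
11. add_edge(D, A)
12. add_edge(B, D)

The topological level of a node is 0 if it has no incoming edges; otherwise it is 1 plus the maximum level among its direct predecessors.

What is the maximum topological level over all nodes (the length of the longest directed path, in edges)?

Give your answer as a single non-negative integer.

Answer: 4

Derivation:
Op 1: add_edge(C, E). Edges now: 1
Op 2: add_edge(B, E). Edges now: 2
Op 3: add_edge(C, B). Edges now: 3
Op 4: add_edge(F, D). Edges now: 4
Op 5: add_edge(C, A). Edges now: 5
Op 6: add_edge(F, E). Edges now: 6
Op 7: add_edge(C, D). Edges now: 7
Op 8: add_edge(E, A). Edges now: 8
Op 9: add_edge(B, A). Edges now: 9
Op 10: add_edge(F, C). Edges now: 10
Op 11: add_edge(D, A). Edges now: 11
Op 12: add_edge(B, D). Edges now: 12
Compute levels (Kahn BFS):
  sources (in-degree 0): F
  process F: level=0
    F->C: in-degree(C)=0, level(C)=1, enqueue
    F->D: in-degree(D)=2, level(D)>=1
    F->E: in-degree(E)=2, level(E)>=1
  process C: level=1
    C->A: in-degree(A)=3, level(A)>=2
    C->B: in-degree(B)=0, level(B)=2, enqueue
    C->D: in-degree(D)=1, level(D)>=2
    C->E: in-degree(E)=1, level(E)>=2
  process B: level=2
    B->A: in-degree(A)=2, level(A)>=3
    B->D: in-degree(D)=0, level(D)=3, enqueue
    B->E: in-degree(E)=0, level(E)=3, enqueue
  process D: level=3
    D->A: in-degree(A)=1, level(A)>=4
  process E: level=3
    E->A: in-degree(A)=0, level(A)=4, enqueue
  process A: level=4
All levels: A:4, B:2, C:1, D:3, E:3, F:0
max level = 4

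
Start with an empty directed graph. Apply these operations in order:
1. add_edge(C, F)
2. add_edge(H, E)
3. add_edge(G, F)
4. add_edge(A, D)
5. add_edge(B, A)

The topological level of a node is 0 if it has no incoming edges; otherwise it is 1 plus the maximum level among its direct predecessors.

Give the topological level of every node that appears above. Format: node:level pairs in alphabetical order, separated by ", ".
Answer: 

Op 1: add_edge(C, F). Edges now: 1
Op 2: add_edge(H, E). Edges now: 2
Op 3: add_edge(G, F). Edges now: 3
Op 4: add_edge(A, D). Edges now: 4
Op 5: add_edge(B, A). Edges now: 5
Compute levels (Kahn BFS):
  sources (in-degree 0): B, C, G, H
  process B: level=0
    B->A: in-degree(A)=0, level(A)=1, enqueue
  process C: level=0
    C->F: in-degree(F)=1, level(F)>=1
  process G: level=0
    G->F: in-degree(F)=0, level(F)=1, enqueue
  process H: level=0
    H->E: in-degree(E)=0, level(E)=1, enqueue
  process A: level=1
    A->D: in-degree(D)=0, level(D)=2, enqueue
  process F: level=1
  process E: level=1
  process D: level=2
All levels: A:1, B:0, C:0, D:2, E:1, F:1, G:0, H:0

Answer: A:1, B:0, C:0, D:2, E:1, F:1, G:0, H:0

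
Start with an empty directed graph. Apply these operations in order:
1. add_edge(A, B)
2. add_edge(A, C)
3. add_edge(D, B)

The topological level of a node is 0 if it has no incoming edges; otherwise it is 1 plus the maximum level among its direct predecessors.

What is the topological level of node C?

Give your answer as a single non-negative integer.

Answer: 1

Derivation:
Op 1: add_edge(A, B). Edges now: 1
Op 2: add_edge(A, C). Edges now: 2
Op 3: add_edge(D, B). Edges now: 3
Compute levels (Kahn BFS):
  sources (in-degree 0): A, D
  process A: level=0
    A->B: in-degree(B)=1, level(B)>=1
    A->C: in-degree(C)=0, level(C)=1, enqueue
  process D: level=0
    D->B: in-degree(B)=0, level(B)=1, enqueue
  process C: level=1
  process B: level=1
All levels: A:0, B:1, C:1, D:0
level(C) = 1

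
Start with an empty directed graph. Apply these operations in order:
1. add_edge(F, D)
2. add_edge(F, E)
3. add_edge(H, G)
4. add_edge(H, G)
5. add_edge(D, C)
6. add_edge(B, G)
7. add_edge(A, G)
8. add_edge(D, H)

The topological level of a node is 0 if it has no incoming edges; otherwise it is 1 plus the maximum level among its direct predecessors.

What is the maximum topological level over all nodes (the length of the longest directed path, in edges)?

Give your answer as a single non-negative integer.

Answer: 3

Derivation:
Op 1: add_edge(F, D). Edges now: 1
Op 2: add_edge(F, E). Edges now: 2
Op 3: add_edge(H, G). Edges now: 3
Op 4: add_edge(H, G) (duplicate, no change). Edges now: 3
Op 5: add_edge(D, C). Edges now: 4
Op 6: add_edge(B, G). Edges now: 5
Op 7: add_edge(A, G). Edges now: 6
Op 8: add_edge(D, H). Edges now: 7
Compute levels (Kahn BFS):
  sources (in-degree 0): A, B, F
  process A: level=0
    A->G: in-degree(G)=2, level(G)>=1
  process B: level=0
    B->G: in-degree(G)=1, level(G)>=1
  process F: level=0
    F->D: in-degree(D)=0, level(D)=1, enqueue
    F->E: in-degree(E)=0, level(E)=1, enqueue
  process D: level=1
    D->C: in-degree(C)=0, level(C)=2, enqueue
    D->H: in-degree(H)=0, level(H)=2, enqueue
  process E: level=1
  process C: level=2
  process H: level=2
    H->G: in-degree(G)=0, level(G)=3, enqueue
  process G: level=3
All levels: A:0, B:0, C:2, D:1, E:1, F:0, G:3, H:2
max level = 3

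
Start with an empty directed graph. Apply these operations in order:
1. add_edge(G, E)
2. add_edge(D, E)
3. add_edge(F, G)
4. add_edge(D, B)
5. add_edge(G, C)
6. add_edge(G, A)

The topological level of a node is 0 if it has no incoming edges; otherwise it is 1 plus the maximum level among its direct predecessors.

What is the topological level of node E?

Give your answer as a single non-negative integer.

Answer: 2

Derivation:
Op 1: add_edge(G, E). Edges now: 1
Op 2: add_edge(D, E). Edges now: 2
Op 3: add_edge(F, G). Edges now: 3
Op 4: add_edge(D, B). Edges now: 4
Op 5: add_edge(G, C). Edges now: 5
Op 6: add_edge(G, A). Edges now: 6
Compute levels (Kahn BFS):
  sources (in-degree 0): D, F
  process D: level=0
    D->B: in-degree(B)=0, level(B)=1, enqueue
    D->E: in-degree(E)=1, level(E)>=1
  process F: level=0
    F->G: in-degree(G)=0, level(G)=1, enqueue
  process B: level=1
  process G: level=1
    G->A: in-degree(A)=0, level(A)=2, enqueue
    G->C: in-degree(C)=0, level(C)=2, enqueue
    G->E: in-degree(E)=0, level(E)=2, enqueue
  process A: level=2
  process C: level=2
  process E: level=2
All levels: A:2, B:1, C:2, D:0, E:2, F:0, G:1
level(E) = 2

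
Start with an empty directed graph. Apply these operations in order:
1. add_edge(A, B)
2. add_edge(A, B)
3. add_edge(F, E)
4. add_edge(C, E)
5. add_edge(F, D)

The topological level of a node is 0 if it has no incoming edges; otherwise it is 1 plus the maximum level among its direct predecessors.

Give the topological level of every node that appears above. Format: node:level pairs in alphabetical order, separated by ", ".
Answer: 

Op 1: add_edge(A, B). Edges now: 1
Op 2: add_edge(A, B) (duplicate, no change). Edges now: 1
Op 3: add_edge(F, E). Edges now: 2
Op 4: add_edge(C, E). Edges now: 3
Op 5: add_edge(F, D). Edges now: 4
Compute levels (Kahn BFS):
  sources (in-degree 0): A, C, F
  process A: level=0
    A->B: in-degree(B)=0, level(B)=1, enqueue
  process C: level=0
    C->E: in-degree(E)=1, level(E)>=1
  process F: level=0
    F->D: in-degree(D)=0, level(D)=1, enqueue
    F->E: in-degree(E)=0, level(E)=1, enqueue
  process B: level=1
  process D: level=1
  process E: level=1
All levels: A:0, B:1, C:0, D:1, E:1, F:0

Answer: A:0, B:1, C:0, D:1, E:1, F:0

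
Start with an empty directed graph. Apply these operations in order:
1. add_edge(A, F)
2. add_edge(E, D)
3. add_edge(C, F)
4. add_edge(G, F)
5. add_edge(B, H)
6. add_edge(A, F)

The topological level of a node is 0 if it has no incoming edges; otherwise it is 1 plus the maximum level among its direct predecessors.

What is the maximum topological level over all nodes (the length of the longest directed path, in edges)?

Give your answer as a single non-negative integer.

Op 1: add_edge(A, F). Edges now: 1
Op 2: add_edge(E, D). Edges now: 2
Op 3: add_edge(C, F). Edges now: 3
Op 4: add_edge(G, F). Edges now: 4
Op 5: add_edge(B, H). Edges now: 5
Op 6: add_edge(A, F) (duplicate, no change). Edges now: 5
Compute levels (Kahn BFS):
  sources (in-degree 0): A, B, C, E, G
  process A: level=0
    A->F: in-degree(F)=2, level(F)>=1
  process B: level=0
    B->H: in-degree(H)=0, level(H)=1, enqueue
  process C: level=0
    C->F: in-degree(F)=1, level(F)>=1
  process E: level=0
    E->D: in-degree(D)=0, level(D)=1, enqueue
  process G: level=0
    G->F: in-degree(F)=0, level(F)=1, enqueue
  process H: level=1
  process D: level=1
  process F: level=1
All levels: A:0, B:0, C:0, D:1, E:0, F:1, G:0, H:1
max level = 1

Answer: 1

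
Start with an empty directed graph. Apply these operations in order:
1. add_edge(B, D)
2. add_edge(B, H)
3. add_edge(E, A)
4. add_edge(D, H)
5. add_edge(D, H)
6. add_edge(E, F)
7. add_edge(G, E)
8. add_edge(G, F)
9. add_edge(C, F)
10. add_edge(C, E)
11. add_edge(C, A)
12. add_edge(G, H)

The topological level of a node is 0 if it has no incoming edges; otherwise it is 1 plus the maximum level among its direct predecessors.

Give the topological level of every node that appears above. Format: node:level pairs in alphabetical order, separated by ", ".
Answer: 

Answer: A:2, B:0, C:0, D:1, E:1, F:2, G:0, H:2

Derivation:
Op 1: add_edge(B, D). Edges now: 1
Op 2: add_edge(B, H). Edges now: 2
Op 3: add_edge(E, A). Edges now: 3
Op 4: add_edge(D, H). Edges now: 4
Op 5: add_edge(D, H) (duplicate, no change). Edges now: 4
Op 6: add_edge(E, F). Edges now: 5
Op 7: add_edge(G, E). Edges now: 6
Op 8: add_edge(G, F). Edges now: 7
Op 9: add_edge(C, F). Edges now: 8
Op 10: add_edge(C, E). Edges now: 9
Op 11: add_edge(C, A). Edges now: 10
Op 12: add_edge(G, H). Edges now: 11
Compute levels (Kahn BFS):
  sources (in-degree 0): B, C, G
  process B: level=0
    B->D: in-degree(D)=0, level(D)=1, enqueue
    B->H: in-degree(H)=2, level(H)>=1
  process C: level=0
    C->A: in-degree(A)=1, level(A)>=1
    C->E: in-degree(E)=1, level(E)>=1
    C->F: in-degree(F)=2, level(F)>=1
  process G: level=0
    G->E: in-degree(E)=0, level(E)=1, enqueue
    G->F: in-degree(F)=1, level(F)>=1
    G->H: in-degree(H)=1, level(H)>=1
  process D: level=1
    D->H: in-degree(H)=0, level(H)=2, enqueue
  process E: level=1
    E->A: in-degree(A)=0, level(A)=2, enqueue
    E->F: in-degree(F)=0, level(F)=2, enqueue
  process H: level=2
  process A: level=2
  process F: level=2
All levels: A:2, B:0, C:0, D:1, E:1, F:2, G:0, H:2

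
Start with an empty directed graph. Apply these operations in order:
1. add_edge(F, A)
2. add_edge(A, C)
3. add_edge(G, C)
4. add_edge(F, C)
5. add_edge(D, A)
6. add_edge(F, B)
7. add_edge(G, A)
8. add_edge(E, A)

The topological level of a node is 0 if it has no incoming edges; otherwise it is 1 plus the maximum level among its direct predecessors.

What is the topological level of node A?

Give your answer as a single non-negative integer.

Op 1: add_edge(F, A). Edges now: 1
Op 2: add_edge(A, C). Edges now: 2
Op 3: add_edge(G, C). Edges now: 3
Op 4: add_edge(F, C). Edges now: 4
Op 5: add_edge(D, A). Edges now: 5
Op 6: add_edge(F, B). Edges now: 6
Op 7: add_edge(G, A). Edges now: 7
Op 8: add_edge(E, A). Edges now: 8
Compute levels (Kahn BFS):
  sources (in-degree 0): D, E, F, G
  process D: level=0
    D->A: in-degree(A)=3, level(A)>=1
  process E: level=0
    E->A: in-degree(A)=2, level(A)>=1
  process F: level=0
    F->A: in-degree(A)=1, level(A)>=1
    F->B: in-degree(B)=0, level(B)=1, enqueue
    F->C: in-degree(C)=2, level(C)>=1
  process G: level=0
    G->A: in-degree(A)=0, level(A)=1, enqueue
    G->C: in-degree(C)=1, level(C)>=1
  process B: level=1
  process A: level=1
    A->C: in-degree(C)=0, level(C)=2, enqueue
  process C: level=2
All levels: A:1, B:1, C:2, D:0, E:0, F:0, G:0
level(A) = 1

Answer: 1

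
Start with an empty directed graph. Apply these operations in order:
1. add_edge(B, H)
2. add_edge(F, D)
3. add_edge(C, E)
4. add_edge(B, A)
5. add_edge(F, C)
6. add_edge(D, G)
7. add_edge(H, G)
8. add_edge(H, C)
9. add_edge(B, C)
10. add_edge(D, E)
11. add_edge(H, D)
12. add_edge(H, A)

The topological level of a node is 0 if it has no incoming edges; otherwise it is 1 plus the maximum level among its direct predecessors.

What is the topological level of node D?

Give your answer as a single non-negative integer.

Answer: 2

Derivation:
Op 1: add_edge(B, H). Edges now: 1
Op 2: add_edge(F, D). Edges now: 2
Op 3: add_edge(C, E). Edges now: 3
Op 4: add_edge(B, A). Edges now: 4
Op 5: add_edge(F, C). Edges now: 5
Op 6: add_edge(D, G). Edges now: 6
Op 7: add_edge(H, G). Edges now: 7
Op 8: add_edge(H, C). Edges now: 8
Op 9: add_edge(B, C). Edges now: 9
Op 10: add_edge(D, E). Edges now: 10
Op 11: add_edge(H, D). Edges now: 11
Op 12: add_edge(H, A). Edges now: 12
Compute levels (Kahn BFS):
  sources (in-degree 0): B, F
  process B: level=0
    B->A: in-degree(A)=1, level(A)>=1
    B->C: in-degree(C)=2, level(C)>=1
    B->H: in-degree(H)=0, level(H)=1, enqueue
  process F: level=0
    F->C: in-degree(C)=1, level(C)>=1
    F->D: in-degree(D)=1, level(D)>=1
  process H: level=1
    H->A: in-degree(A)=0, level(A)=2, enqueue
    H->C: in-degree(C)=0, level(C)=2, enqueue
    H->D: in-degree(D)=0, level(D)=2, enqueue
    H->G: in-degree(G)=1, level(G)>=2
  process A: level=2
  process C: level=2
    C->E: in-degree(E)=1, level(E)>=3
  process D: level=2
    D->E: in-degree(E)=0, level(E)=3, enqueue
    D->G: in-degree(G)=0, level(G)=3, enqueue
  process E: level=3
  process G: level=3
All levels: A:2, B:0, C:2, D:2, E:3, F:0, G:3, H:1
level(D) = 2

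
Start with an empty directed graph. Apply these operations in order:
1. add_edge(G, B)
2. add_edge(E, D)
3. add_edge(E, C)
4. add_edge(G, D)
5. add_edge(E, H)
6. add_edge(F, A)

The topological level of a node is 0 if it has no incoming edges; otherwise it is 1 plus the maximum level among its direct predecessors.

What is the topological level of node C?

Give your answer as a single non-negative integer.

Op 1: add_edge(G, B). Edges now: 1
Op 2: add_edge(E, D). Edges now: 2
Op 3: add_edge(E, C). Edges now: 3
Op 4: add_edge(G, D). Edges now: 4
Op 5: add_edge(E, H). Edges now: 5
Op 6: add_edge(F, A). Edges now: 6
Compute levels (Kahn BFS):
  sources (in-degree 0): E, F, G
  process E: level=0
    E->C: in-degree(C)=0, level(C)=1, enqueue
    E->D: in-degree(D)=1, level(D)>=1
    E->H: in-degree(H)=0, level(H)=1, enqueue
  process F: level=0
    F->A: in-degree(A)=0, level(A)=1, enqueue
  process G: level=0
    G->B: in-degree(B)=0, level(B)=1, enqueue
    G->D: in-degree(D)=0, level(D)=1, enqueue
  process C: level=1
  process H: level=1
  process A: level=1
  process B: level=1
  process D: level=1
All levels: A:1, B:1, C:1, D:1, E:0, F:0, G:0, H:1
level(C) = 1

Answer: 1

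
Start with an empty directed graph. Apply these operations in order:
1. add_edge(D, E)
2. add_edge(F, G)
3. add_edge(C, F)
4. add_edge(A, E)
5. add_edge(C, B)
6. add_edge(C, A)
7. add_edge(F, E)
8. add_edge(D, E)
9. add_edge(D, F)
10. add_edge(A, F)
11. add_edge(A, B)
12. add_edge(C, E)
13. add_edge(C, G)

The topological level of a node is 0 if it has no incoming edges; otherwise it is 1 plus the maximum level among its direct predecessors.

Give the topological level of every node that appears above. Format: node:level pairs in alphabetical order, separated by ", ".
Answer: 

Answer: A:1, B:2, C:0, D:0, E:3, F:2, G:3

Derivation:
Op 1: add_edge(D, E). Edges now: 1
Op 2: add_edge(F, G). Edges now: 2
Op 3: add_edge(C, F). Edges now: 3
Op 4: add_edge(A, E). Edges now: 4
Op 5: add_edge(C, B). Edges now: 5
Op 6: add_edge(C, A). Edges now: 6
Op 7: add_edge(F, E). Edges now: 7
Op 8: add_edge(D, E) (duplicate, no change). Edges now: 7
Op 9: add_edge(D, F). Edges now: 8
Op 10: add_edge(A, F). Edges now: 9
Op 11: add_edge(A, B). Edges now: 10
Op 12: add_edge(C, E). Edges now: 11
Op 13: add_edge(C, G). Edges now: 12
Compute levels (Kahn BFS):
  sources (in-degree 0): C, D
  process C: level=0
    C->A: in-degree(A)=0, level(A)=1, enqueue
    C->B: in-degree(B)=1, level(B)>=1
    C->E: in-degree(E)=3, level(E)>=1
    C->F: in-degree(F)=2, level(F)>=1
    C->G: in-degree(G)=1, level(G)>=1
  process D: level=0
    D->E: in-degree(E)=2, level(E)>=1
    D->F: in-degree(F)=1, level(F)>=1
  process A: level=1
    A->B: in-degree(B)=0, level(B)=2, enqueue
    A->E: in-degree(E)=1, level(E)>=2
    A->F: in-degree(F)=0, level(F)=2, enqueue
  process B: level=2
  process F: level=2
    F->E: in-degree(E)=0, level(E)=3, enqueue
    F->G: in-degree(G)=0, level(G)=3, enqueue
  process E: level=3
  process G: level=3
All levels: A:1, B:2, C:0, D:0, E:3, F:2, G:3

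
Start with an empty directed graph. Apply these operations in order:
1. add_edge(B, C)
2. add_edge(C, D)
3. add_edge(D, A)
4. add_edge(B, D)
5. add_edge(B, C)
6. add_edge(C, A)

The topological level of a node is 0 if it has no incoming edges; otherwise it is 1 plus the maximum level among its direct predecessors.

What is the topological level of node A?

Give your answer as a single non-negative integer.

Answer: 3

Derivation:
Op 1: add_edge(B, C). Edges now: 1
Op 2: add_edge(C, D). Edges now: 2
Op 3: add_edge(D, A). Edges now: 3
Op 4: add_edge(B, D). Edges now: 4
Op 5: add_edge(B, C) (duplicate, no change). Edges now: 4
Op 6: add_edge(C, A). Edges now: 5
Compute levels (Kahn BFS):
  sources (in-degree 0): B
  process B: level=0
    B->C: in-degree(C)=0, level(C)=1, enqueue
    B->D: in-degree(D)=1, level(D)>=1
  process C: level=1
    C->A: in-degree(A)=1, level(A)>=2
    C->D: in-degree(D)=0, level(D)=2, enqueue
  process D: level=2
    D->A: in-degree(A)=0, level(A)=3, enqueue
  process A: level=3
All levels: A:3, B:0, C:1, D:2
level(A) = 3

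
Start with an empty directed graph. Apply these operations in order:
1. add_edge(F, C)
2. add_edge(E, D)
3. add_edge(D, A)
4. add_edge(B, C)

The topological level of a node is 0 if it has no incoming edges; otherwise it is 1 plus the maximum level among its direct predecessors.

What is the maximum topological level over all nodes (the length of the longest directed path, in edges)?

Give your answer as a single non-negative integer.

Op 1: add_edge(F, C). Edges now: 1
Op 2: add_edge(E, D). Edges now: 2
Op 3: add_edge(D, A). Edges now: 3
Op 4: add_edge(B, C). Edges now: 4
Compute levels (Kahn BFS):
  sources (in-degree 0): B, E, F
  process B: level=0
    B->C: in-degree(C)=1, level(C)>=1
  process E: level=0
    E->D: in-degree(D)=0, level(D)=1, enqueue
  process F: level=0
    F->C: in-degree(C)=0, level(C)=1, enqueue
  process D: level=1
    D->A: in-degree(A)=0, level(A)=2, enqueue
  process C: level=1
  process A: level=2
All levels: A:2, B:0, C:1, D:1, E:0, F:0
max level = 2

Answer: 2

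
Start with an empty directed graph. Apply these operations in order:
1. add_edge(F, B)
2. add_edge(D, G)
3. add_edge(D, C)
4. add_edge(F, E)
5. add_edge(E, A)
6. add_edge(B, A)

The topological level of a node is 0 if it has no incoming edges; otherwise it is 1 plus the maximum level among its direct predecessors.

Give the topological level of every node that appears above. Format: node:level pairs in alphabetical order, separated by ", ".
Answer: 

Answer: A:2, B:1, C:1, D:0, E:1, F:0, G:1

Derivation:
Op 1: add_edge(F, B). Edges now: 1
Op 2: add_edge(D, G). Edges now: 2
Op 3: add_edge(D, C). Edges now: 3
Op 4: add_edge(F, E). Edges now: 4
Op 5: add_edge(E, A). Edges now: 5
Op 6: add_edge(B, A). Edges now: 6
Compute levels (Kahn BFS):
  sources (in-degree 0): D, F
  process D: level=0
    D->C: in-degree(C)=0, level(C)=1, enqueue
    D->G: in-degree(G)=0, level(G)=1, enqueue
  process F: level=0
    F->B: in-degree(B)=0, level(B)=1, enqueue
    F->E: in-degree(E)=0, level(E)=1, enqueue
  process C: level=1
  process G: level=1
  process B: level=1
    B->A: in-degree(A)=1, level(A)>=2
  process E: level=1
    E->A: in-degree(A)=0, level(A)=2, enqueue
  process A: level=2
All levels: A:2, B:1, C:1, D:0, E:1, F:0, G:1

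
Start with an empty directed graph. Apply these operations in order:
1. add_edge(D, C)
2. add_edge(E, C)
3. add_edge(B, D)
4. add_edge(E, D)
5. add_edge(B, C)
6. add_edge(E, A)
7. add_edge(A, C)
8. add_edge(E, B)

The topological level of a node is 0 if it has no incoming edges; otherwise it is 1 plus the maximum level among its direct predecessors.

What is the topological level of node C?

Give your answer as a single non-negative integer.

Answer: 3

Derivation:
Op 1: add_edge(D, C). Edges now: 1
Op 2: add_edge(E, C). Edges now: 2
Op 3: add_edge(B, D). Edges now: 3
Op 4: add_edge(E, D). Edges now: 4
Op 5: add_edge(B, C). Edges now: 5
Op 6: add_edge(E, A). Edges now: 6
Op 7: add_edge(A, C). Edges now: 7
Op 8: add_edge(E, B). Edges now: 8
Compute levels (Kahn BFS):
  sources (in-degree 0): E
  process E: level=0
    E->A: in-degree(A)=0, level(A)=1, enqueue
    E->B: in-degree(B)=0, level(B)=1, enqueue
    E->C: in-degree(C)=3, level(C)>=1
    E->D: in-degree(D)=1, level(D)>=1
  process A: level=1
    A->C: in-degree(C)=2, level(C)>=2
  process B: level=1
    B->C: in-degree(C)=1, level(C)>=2
    B->D: in-degree(D)=0, level(D)=2, enqueue
  process D: level=2
    D->C: in-degree(C)=0, level(C)=3, enqueue
  process C: level=3
All levels: A:1, B:1, C:3, D:2, E:0
level(C) = 3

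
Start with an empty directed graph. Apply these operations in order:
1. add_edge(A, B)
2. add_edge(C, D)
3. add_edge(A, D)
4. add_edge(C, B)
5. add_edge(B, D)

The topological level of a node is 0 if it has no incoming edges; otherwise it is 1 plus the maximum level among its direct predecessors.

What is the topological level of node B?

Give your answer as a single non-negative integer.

Answer: 1

Derivation:
Op 1: add_edge(A, B). Edges now: 1
Op 2: add_edge(C, D). Edges now: 2
Op 3: add_edge(A, D). Edges now: 3
Op 4: add_edge(C, B). Edges now: 4
Op 5: add_edge(B, D). Edges now: 5
Compute levels (Kahn BFS):
  sources (in-degree 0): A, C
  process A: level=0
    A->B: in-degree(B)=1, level(B)>=1
    A->D: in-degree(D)=2, level(D)>=1
  process C: level=0
    C->B: in-degree(B)=0, level(B)=1, enqueue
    C->D: in-degree(D)=1, level(D)>=1
  process B: level=1
    B->D: in-degree(D)=0, level(D)=2, enqueue
  process D: level=2
All levels: A:0, B:1, C:0, D:2
level(B) = 1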